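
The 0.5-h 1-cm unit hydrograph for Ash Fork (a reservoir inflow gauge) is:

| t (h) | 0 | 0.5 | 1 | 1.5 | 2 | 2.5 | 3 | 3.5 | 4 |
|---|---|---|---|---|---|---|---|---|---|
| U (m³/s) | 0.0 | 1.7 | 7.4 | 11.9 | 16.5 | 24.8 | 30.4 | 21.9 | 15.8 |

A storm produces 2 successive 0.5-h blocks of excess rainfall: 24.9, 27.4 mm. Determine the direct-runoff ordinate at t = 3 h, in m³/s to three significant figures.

Q ≈ 144 m³/s

By discrete convolution, Q_j = Σ (P_i / 10 mm) · U_{j−i}.
At t = 3 h (j=6): Q = (24.9/10)·30.4 + (27.4/10)·24.8 = 144 m³/s.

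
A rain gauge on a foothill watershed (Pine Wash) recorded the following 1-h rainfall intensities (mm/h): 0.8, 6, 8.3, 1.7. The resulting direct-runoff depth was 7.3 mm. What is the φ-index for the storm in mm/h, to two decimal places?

Only the 2 blocks with intensity above φ contribute runoff: 6, 8.3 mm/h.
Σ(I−φ)·Δt = d  ⇒  (6+8.3 − 2φ)·1 = 7.3
φ = (14.30 − 7.3/1) / 2 = 3.50 mm/h.

φ ≈ 3.50 mm/h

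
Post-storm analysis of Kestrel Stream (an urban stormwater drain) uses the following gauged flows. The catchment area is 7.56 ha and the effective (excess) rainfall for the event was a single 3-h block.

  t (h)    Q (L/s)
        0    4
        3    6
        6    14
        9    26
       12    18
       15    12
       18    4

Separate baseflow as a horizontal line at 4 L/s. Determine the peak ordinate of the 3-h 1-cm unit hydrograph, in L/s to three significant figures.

Direct runoff: 0.0, 2.0, 10.0, 22.0, 14.0, 8.0, 0.0 L/s; ΣQ_DR = 56.00 L/s, peak = 22.0 L/s.
Runoff depth d = ΣQ_DR·Δt / A = 56.00 × 10800 / (7.56 ha) = 8.000 mm.
The 1-cm UH is the DRH scaled by (10 mm)/d, so U_p = 22.0 × 10/8.000 = 27.5 L/s.

U_p ≈ 27.5 L/s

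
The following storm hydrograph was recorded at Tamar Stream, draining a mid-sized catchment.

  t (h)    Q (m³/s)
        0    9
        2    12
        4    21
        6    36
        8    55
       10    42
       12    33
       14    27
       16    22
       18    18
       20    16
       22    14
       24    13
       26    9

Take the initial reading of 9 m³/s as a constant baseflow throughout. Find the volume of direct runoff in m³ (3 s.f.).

Direct-runoff ordinates (Q − Q_b): 0.0, 3.0, 12.0, 27.0, 46.0, 33.0, 24.0, 18.0, 13.0, 9.0, 7.0, 5.0, 4.0, 0.0 m³/s.
ΣQ_DR = 201.0 m³/s.
With Δt = 2 h = 7200 s, V = ΣQ_DR · Δt = 201.0 × 7200 = 1.45 × 10^6 m³.

V ≈ 1.45 × 10^6 m³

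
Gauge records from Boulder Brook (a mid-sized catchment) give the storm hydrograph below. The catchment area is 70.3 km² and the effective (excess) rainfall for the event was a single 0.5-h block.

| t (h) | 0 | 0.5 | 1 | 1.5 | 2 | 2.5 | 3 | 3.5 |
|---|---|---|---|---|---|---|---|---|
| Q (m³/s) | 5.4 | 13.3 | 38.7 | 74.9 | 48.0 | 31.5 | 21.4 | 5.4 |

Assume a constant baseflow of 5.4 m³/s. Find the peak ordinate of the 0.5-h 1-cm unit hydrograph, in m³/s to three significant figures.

Direct runoff: 0.0, 7.9, 33.3, 69.5, 42.6, 26.1, 16.0, 0.0 m³/s; ΣQ_DR = 195.4 m³/s, peak = 69.5 m³/s.
Runoff depth d = ΣQ_DR·Δt / A = 195.4 × 1800 / (70.3 km²) = 5.003 mm.
The 1-cm UH is the DRH scaled by (10 mm)/d, so U_p = 69.5 × 10/5.003 = 139 m³/s.

U_p ≈ 139 m³/s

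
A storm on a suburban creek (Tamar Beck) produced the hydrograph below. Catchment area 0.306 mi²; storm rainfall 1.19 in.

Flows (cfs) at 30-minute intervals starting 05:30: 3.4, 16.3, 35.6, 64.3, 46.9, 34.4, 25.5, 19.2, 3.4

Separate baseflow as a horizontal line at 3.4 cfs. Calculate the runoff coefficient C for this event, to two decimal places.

ΣQ_DR = 218.4 cfs; V = ΣQ_DR·Δt = 3.931 × 10^5 ft³.
Runoff depth d = V / A = 0.5530 in.
C = d / P = 0.5530 / 1.19 = 0.46.

C ≈ 0.46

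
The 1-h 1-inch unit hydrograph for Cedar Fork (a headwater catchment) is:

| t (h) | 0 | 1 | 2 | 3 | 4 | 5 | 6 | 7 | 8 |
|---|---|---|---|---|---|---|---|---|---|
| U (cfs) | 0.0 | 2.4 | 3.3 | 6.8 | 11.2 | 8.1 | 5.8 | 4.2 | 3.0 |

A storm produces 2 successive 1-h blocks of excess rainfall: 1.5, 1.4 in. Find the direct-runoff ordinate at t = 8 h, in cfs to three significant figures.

By discrete convolution, Q_j = Σ (P_i / 1 in) · U_{j−i}.
At t = 8 h (j=8): Q = (1.5/1)·3.0 + (1.4/1)·4.2 = 10.4 cfs.

Q ≈ 10.4 cfs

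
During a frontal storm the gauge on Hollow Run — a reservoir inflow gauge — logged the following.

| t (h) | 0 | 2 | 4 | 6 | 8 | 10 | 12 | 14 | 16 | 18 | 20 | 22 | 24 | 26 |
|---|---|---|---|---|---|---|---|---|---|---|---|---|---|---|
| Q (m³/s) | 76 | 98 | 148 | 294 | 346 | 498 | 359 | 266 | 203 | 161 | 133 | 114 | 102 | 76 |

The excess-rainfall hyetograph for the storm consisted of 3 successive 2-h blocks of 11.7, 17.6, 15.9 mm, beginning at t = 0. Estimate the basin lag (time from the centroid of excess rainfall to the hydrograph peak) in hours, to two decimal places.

t_L ≈ 6.81 h

Centroid of excess rainfall: t_c = Σ P_i·t̄_i / ΣP_i = 3.1858 h (block centres at 1, 3, 5 h).
Hydrograph peak occurs at t = 10 h, so basin lag t_L = 10 − 3.1858 = 6.81 h.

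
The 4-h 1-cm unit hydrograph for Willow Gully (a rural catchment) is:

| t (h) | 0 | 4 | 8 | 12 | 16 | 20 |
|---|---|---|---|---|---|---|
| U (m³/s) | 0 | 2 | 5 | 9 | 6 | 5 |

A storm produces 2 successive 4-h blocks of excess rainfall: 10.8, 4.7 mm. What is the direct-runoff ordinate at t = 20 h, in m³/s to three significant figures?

Q ≈ 8.22 m³/s

By discrete convolution, Q_j = Σ (P_i / 10 mm) · U_{j−i}.
At t = 20 h (j=5): Q = (10.8/10)·5 + (4.7/10)·6 = 8.22 m³/s.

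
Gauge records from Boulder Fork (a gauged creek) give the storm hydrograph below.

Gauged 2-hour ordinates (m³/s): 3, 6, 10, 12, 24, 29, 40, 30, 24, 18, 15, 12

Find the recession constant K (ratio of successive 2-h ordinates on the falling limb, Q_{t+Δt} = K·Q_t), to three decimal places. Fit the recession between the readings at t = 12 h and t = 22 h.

K ≈ 0.786

Using the recession-limb readings at t = 12 h and t = 22 h: Q falls from 40 to 12 m³/s over 5 intervals.
K = (Q₂/Q₁)^(1/5) = (12/40)^(1/5) = 0.786.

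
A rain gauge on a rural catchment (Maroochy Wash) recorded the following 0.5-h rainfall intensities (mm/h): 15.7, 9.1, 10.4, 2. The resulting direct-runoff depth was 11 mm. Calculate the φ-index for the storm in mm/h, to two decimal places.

Only the 3 blocks with intensity above φ contribute runoff: 15.7, 9.1, 10.4 mm/h.
Σ(I−φ)·Δt = d  ⇒  (15.7+9.1+10.4 − 3φ)·0.5 = 11
φ = (35.20 − 11/0.5) / 3 = 4.40 mm/h.

φ ≈ 4.40 mm/h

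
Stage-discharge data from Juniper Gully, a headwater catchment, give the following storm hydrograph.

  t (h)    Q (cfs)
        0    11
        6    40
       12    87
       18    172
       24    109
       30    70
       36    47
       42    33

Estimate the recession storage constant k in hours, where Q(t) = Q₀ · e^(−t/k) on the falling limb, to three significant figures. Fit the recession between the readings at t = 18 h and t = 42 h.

k ≈ 14.5 h

On the falling limb, Q drops from 172 to 33 cfs between t = 18 h and t = 42 h (Δt = 24 h).
k = −Δt / ln(Q₂/Q₁) = −24 / ln(33/172) = 14.5 h.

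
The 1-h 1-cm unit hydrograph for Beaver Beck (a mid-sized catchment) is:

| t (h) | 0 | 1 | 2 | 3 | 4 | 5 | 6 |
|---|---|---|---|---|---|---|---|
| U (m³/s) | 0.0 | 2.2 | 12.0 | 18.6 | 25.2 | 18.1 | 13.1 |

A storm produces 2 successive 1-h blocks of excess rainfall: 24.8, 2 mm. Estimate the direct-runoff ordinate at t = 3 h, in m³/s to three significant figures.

Q ≈ 48.5 m³/s

By discrete convolution, Q_j = Σ (P_i / 10 mm) · U_{j−i}.
At t = 3 h (j=3): Q = (24.8/10)·18.6 + (2/10)·12.0 = 48.5 m³/s.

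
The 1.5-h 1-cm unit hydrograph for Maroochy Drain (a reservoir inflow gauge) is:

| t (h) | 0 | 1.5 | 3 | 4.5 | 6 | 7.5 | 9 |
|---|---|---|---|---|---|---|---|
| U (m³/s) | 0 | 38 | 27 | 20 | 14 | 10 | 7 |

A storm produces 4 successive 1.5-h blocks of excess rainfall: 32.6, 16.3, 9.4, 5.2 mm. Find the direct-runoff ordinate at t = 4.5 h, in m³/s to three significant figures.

By discrete convolution, Q_j = Σ (P_i / 10 mm) · U_{j−i}.
At t = 4.5 h (j=3): Q = (32.6/10)·20 + (16.3/10)·27 + (9.4/10)·38 + (5.2/10)·0 = 145 m³/s.

Q ≈ 145 m³/s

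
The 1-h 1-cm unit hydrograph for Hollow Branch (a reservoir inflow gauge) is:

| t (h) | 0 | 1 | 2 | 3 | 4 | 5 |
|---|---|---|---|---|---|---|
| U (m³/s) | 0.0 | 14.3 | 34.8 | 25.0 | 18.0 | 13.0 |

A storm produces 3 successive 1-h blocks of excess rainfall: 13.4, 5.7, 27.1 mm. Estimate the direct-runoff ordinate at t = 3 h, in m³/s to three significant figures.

By discrete convolution, Q_j = Σ (P_i / 10 mm) · U_{j−i}.
At t = 3 h (j=3): Q = (13.4/10)·25.0 + (5.7/10)·34.8 + (27.1/10)·14.3 = 92.1 m³/s.

Q ≈ 92.1 m³/s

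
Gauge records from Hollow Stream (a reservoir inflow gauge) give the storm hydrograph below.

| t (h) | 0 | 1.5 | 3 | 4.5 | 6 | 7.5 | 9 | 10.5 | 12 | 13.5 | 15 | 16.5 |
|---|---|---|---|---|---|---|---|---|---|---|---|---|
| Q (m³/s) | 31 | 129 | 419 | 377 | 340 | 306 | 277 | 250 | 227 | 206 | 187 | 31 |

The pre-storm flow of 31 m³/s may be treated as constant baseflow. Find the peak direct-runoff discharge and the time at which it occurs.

Q_p = 388.0 m³/s at t = 3 h

Subtracting baseflow gives direct-runoff ordinates: 0.0, 98.0, 388.0, 346.0, 309.0, 275.0, 246.0, 219.0, 196.0, 175.0, 156.0, 0.0 m³/s.
The maximum is 388.0 m³/s, occurring at the reading for t = 3 h.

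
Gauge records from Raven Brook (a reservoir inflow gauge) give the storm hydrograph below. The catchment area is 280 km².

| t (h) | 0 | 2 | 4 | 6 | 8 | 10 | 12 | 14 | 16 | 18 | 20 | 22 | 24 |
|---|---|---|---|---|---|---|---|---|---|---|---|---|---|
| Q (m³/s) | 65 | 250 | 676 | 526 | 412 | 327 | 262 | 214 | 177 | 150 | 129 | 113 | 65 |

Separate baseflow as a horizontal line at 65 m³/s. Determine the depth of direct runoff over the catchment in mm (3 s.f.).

Direct runoff: 0.0, 185.0, 611.0, 461.0, 347.0, 262.0, 197.0, 149.0, 112.0, 85.0, 64.0, 48.0, 0.0 m³/s; ΣQ_DR = 2521 m³/s.
V = ΣQ_DR · Δt = 2521 × 7200 s = 1.815 × 10^7 m³.
Over A = 280 km², depth = V / A = 64.8 mm.

d ≈ 64.8 mm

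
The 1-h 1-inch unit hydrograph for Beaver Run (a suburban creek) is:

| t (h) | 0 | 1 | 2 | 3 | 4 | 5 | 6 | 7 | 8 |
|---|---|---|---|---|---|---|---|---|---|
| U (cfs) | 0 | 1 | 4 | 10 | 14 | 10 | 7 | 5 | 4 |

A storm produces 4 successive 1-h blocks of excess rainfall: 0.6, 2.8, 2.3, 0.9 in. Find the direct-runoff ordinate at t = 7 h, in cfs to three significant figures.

Q ≈ 58.2 cfs

By discrete convolution, Q_j = Σ (P_i / 1 in) · U_{j−i}.
At t = 7 h (j=7): Q = (0.6/1)·5 + (2.8/1)·7 + (2.3/1)·10 + (0.9/1)·14 = 58.2 cfs.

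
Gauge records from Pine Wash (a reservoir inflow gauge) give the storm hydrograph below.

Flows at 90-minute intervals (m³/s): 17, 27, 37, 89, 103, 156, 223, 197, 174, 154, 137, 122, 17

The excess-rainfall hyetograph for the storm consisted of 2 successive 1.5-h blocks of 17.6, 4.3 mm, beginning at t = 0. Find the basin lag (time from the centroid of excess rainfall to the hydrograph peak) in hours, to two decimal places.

Centroid of excess rainfall: t_c = Σ P_i·t̄_i / ΣP_i = 1.0445 h (block centres at 0.75, 2.25 h).
Hydrograph peak occurs at t = 9 h, so basin lag t_L = 9 − 1.0445 = 7.96 h.

t_L ≈ 7.96 h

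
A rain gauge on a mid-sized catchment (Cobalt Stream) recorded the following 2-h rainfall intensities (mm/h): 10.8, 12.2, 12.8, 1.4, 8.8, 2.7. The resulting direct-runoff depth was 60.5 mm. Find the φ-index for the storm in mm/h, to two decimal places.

Only the 4 blocks with intensity above φ contribute runoff: 10.8, 12.2, 12.8, 8.8 mm/h.
Σ(I−φ)·Δt = d  ⇒  (10.8+12.2+12.8+8.8 − 4φ)·2 = 60.5
φ = (44.60 − 60.5/2) / 4 = 3.59 mm/h.

φ ≈ 3.59 mm/h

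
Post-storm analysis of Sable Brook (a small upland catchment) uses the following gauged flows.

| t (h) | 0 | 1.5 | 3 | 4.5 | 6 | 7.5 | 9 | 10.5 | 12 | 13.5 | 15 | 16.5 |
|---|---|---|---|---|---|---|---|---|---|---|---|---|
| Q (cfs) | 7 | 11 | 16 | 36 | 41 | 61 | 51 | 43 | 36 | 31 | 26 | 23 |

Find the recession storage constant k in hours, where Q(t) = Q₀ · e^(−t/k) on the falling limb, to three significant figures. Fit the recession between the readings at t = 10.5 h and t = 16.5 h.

k ≈ 9.59 h

On the falling limb, Q drops from 43 to 23 cfs between t = 10.5 h and t = 16.5 h (Δt = 6 h).
k = −Δt / ln(Q₂/Q₁) = −6 / ln(23/43) = 9.59 h.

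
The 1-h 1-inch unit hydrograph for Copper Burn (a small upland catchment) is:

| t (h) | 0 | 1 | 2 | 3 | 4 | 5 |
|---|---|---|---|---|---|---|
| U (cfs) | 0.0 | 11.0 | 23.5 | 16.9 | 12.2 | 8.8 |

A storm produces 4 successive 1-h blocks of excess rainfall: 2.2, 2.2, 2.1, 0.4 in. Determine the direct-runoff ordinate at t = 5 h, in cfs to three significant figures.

By discrete convolution, Q_j = Σ (P_i / 1 in) · U_{j−i}.
At t = 5 h (j=5): Q = (2.2/1)·8.8 + (2.2/1)·12.2 + (2.1/1)·16.9 + (0.4/1)·23.5 = 91.1 cfs.

Q ≈ 91.1 cfs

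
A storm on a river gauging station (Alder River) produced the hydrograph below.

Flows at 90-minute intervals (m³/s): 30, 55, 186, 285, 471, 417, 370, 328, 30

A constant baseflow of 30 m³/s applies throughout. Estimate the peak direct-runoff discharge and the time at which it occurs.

Subtracting baseflow gives direct-runoff ordinates: 0.0, 25.0, 156.0, 255.0, 441.0, 387.0, 340.0, 298.0, 0.0 m³/s.
The maximum is 441.0 m³/s, occurring at the reading for t = 6 h.

Q_p = 441.0 m³/s at t = 6 h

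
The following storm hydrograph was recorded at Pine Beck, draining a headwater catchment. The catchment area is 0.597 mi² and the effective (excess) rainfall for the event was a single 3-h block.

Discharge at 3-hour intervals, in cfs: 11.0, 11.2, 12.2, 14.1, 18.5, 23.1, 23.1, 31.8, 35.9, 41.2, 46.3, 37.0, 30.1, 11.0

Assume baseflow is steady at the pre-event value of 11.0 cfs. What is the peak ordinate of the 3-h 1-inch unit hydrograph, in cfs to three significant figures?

U_p ≈ 23.5 cfs

Direct runoff: 0.0, 0.2, 1.2, 3.1, 7.5, 12.1, 12.1, 20.8, 24.9, 30.2, 35.3, 26.0, 19.1, 0.0 cfs; ΣQ_DR = 192.5 cfs, peak = 35.3 cfs.
Runoff depth d = ΣQ_DR·Δt / A = 192.5 × 10800 / (0.597 mi²) = 1.499 in.
The 1-inch UH is the DRH scaled by (1 in)/d, so U_p = 35.3 × 1/1.499 = 23.5 cfs.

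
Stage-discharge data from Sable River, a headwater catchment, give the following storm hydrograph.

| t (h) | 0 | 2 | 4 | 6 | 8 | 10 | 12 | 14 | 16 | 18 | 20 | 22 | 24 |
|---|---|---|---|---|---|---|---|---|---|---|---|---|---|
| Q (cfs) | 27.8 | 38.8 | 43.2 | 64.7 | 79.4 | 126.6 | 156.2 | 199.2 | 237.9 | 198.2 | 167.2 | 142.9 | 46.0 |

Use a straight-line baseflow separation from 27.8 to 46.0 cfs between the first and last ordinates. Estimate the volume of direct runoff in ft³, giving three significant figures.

Direct-runoff ordinates (Q − Q_b): 0.00, 9.48, 12.37, 32.35, 45.53, 91.22, 119.30, 160.78, 197.97, 156.75, 124.23, 98.42, 0.00 cfs.
ΣQ_DR = 1048 cfs.
With Δt = 2 h = 7200 s, V = ΣQ_DR · Δt = 1048 × 7200 = 7.55 × 10^6 ft³.

V ≈ 7.55 × 10^6 ft³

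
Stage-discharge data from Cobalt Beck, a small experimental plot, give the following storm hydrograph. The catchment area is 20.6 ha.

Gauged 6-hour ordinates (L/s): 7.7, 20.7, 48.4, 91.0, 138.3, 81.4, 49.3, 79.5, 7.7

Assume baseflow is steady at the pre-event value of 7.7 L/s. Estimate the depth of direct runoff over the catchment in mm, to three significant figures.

d ≈ 47.7 mm

Direct runoff: 0.0, 13.0, 40.7, 83.3, 130.6, 73.7, 41.6, 71.8, 0.0 L/s; ΣQ_DR = 454.7 L/s.
V = ΣQ_DR · Δt = 454.7 × 21600 s = 9.822 × 10^6 L.
Over A = 20.6 ha, depth = V / A = 47.7 mm.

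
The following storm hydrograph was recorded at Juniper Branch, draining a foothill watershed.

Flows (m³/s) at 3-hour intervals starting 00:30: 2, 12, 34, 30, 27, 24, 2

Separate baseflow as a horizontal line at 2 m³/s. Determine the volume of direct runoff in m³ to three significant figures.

Direct-runoff ordinates (Q − Q_b): 0.0, 10.0, 32.0, 28.0, 25.0, 22.0, 0.0 m³/s.
ΣQ_DR = 117.0 m³/s.
With Δt = 3 h = 10800 s, V = ΣQ_DR · Δt = 117.0 × 10800 = 1.26 × 10^6 m³.

V ≈ 1.26 × 10^6 m³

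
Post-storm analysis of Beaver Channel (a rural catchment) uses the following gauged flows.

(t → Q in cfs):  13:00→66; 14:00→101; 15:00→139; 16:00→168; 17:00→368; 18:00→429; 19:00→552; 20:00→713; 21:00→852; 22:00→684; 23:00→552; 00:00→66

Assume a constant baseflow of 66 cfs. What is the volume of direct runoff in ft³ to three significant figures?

Direct-runoff ordinates (Q − Q_b): 0.0, 35.0, 73.0, 102.0, 302.0, 363.0, 486.0, 647.0, 786.0, 618.0, 486.0, 0.0 cfs.
ΣQ_DR = 3898 cfs.
With Δt = 1 h = 3600 s, V = ΣQ_DR · Δt = 3898 × 3600 = 1.40 × 10^7 ft³.

V ≈ 1.40 × 10^7 ft³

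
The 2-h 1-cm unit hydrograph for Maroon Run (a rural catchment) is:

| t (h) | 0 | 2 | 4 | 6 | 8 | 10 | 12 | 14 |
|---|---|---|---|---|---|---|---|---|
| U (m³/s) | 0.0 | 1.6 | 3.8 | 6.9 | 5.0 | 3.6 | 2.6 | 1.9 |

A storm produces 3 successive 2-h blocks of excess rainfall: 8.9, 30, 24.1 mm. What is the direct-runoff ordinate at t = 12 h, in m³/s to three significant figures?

Q ≈ 25.2 m³/s

By discrete convolution, Q_j = Σ (P_i / 10 mm) · U_{j−i}.
At t = 12 h (j=6): Q = (8.9/10)·2.6 + (30/10)·3.6 + (24.1/10)·5.0 = 25.2 m³/s.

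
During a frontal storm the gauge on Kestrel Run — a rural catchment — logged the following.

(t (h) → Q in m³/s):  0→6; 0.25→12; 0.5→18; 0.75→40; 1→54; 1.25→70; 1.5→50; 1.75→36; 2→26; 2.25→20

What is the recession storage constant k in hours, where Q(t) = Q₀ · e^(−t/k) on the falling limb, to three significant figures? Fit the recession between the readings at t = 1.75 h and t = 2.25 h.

On the falling limb, Q drops from 36 to 20 m³/s between t = 1.75 h and t = 2.25 h (Δt = 0.5 h).
k = −Δt / ln(Q₂/Q₁) = −0.5 / ln(20/36) = 0.851 h.

k ≈ 0.851 h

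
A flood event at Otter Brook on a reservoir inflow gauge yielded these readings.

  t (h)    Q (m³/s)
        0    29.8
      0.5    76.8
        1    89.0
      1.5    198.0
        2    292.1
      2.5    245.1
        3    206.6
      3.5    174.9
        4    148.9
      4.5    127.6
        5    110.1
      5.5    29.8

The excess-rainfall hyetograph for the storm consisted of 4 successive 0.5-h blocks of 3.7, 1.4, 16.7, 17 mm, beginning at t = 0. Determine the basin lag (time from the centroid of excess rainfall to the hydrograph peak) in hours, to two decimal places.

Centroid of excess rainfall: t_c = Σ P_i·t̄_i / ΣP_i = 1.3557 h (block centres at 0.25, 0.75, 1.25, 1.75 h).
Hydrograph peak occurs at t = 2 h, so basin lag t_L = 2 − 1.3557 = 0.64 h.

t_L ≈ 0.64 h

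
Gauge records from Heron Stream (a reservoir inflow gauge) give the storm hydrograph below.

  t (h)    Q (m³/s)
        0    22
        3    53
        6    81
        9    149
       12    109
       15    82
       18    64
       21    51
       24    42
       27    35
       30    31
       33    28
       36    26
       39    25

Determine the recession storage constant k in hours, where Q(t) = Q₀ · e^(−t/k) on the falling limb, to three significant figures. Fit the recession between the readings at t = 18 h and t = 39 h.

k ≈ 22.3 h

On the falling limb, Q drops from 64 to 25 m³/s between t = 18 h and t = 39 h (Δt = 21 h).
k = −Δt / ln(Q₂/Q₁) = −21 / ln(25/64) = 22.3 h.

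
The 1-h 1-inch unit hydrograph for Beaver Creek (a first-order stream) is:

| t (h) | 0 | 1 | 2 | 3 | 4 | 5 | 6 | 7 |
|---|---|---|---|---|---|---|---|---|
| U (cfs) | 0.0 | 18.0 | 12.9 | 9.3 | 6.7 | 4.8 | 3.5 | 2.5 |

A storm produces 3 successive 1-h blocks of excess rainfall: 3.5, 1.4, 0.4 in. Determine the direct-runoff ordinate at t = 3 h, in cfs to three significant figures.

Q ≈ 57.8 cfs

By discrete convolution, Q_j = Σ (P_i / 1 in) · U_{j−i}.
At t = 3 h (j=3): Q = (3.5/1)·9.3 + (1.4/1)·12.9 + (0.4/1)·18.0 = 57.8 cfs.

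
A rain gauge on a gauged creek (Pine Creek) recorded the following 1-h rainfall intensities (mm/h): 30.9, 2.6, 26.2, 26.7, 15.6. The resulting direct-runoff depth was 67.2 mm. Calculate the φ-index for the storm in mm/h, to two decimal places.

Only the 4 blocks with intensity above φ contribute runoff: 30.9, 26.2, 26.7, 15.6 mm/h.
Σ(I−φ)·Δt = d  ⇒  (30.9+26.2+26.7+15.6 − 4φ)·1 = 67.2
φ = (99.40 − 67.2/1) / 4 = 8.05 mm/h.

φ ≈ 8.05 mm/h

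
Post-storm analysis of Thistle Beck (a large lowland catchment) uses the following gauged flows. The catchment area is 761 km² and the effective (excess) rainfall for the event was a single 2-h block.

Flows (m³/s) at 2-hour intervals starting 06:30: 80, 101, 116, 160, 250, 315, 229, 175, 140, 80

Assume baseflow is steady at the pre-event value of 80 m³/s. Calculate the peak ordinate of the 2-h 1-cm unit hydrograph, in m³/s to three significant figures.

Direct runoff: 0.0, 21.0, 36.0, 80.0, 170.0, 235.0, 149.0, 95.0, 60.0, 0.0 m³/s; ΣQ_DR = 846.0 m³/s, peak = 235.0 m³/s.
Runoff depth d = ΣQ_DR·Δt / A = 846.0 × 7200 / (761 km²) = 8.004 mm.
The 1-cm UH is the DRH scaled by (10 mm)/d, so U_p = 235.0 × 10/8.004 = 294 m³/s.

U_p ≈ 294 m³/s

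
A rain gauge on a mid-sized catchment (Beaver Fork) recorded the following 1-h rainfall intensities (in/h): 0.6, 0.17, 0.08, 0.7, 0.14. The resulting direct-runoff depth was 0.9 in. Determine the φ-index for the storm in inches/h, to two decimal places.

φ ≈ 0.20 in/h

Only the 2 blocks with intensity above φ contribute runoff: 0.6, 0.7 in/h.
Σ(I−φ)·Δt = d  ⇒  (0.6+0.7 − 2φ)·1 = 0.9
φ = (1.300 − 0.9/1) / 2 = 0.20 in/h.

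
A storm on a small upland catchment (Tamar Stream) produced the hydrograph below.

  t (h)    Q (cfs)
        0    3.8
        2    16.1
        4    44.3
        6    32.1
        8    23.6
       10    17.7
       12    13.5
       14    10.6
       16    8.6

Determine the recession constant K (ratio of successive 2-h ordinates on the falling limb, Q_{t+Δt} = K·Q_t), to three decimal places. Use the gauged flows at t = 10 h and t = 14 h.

K ≈ 0.774

Using the recession-limb readings at t = 10 h and t = 14 h: Q falls from 17.7 to 10.6 cfs over 2 intervals.
K = (Q₂/Q₁)^(1/2) = (10.6/17.7)^(1/2) = 0.774.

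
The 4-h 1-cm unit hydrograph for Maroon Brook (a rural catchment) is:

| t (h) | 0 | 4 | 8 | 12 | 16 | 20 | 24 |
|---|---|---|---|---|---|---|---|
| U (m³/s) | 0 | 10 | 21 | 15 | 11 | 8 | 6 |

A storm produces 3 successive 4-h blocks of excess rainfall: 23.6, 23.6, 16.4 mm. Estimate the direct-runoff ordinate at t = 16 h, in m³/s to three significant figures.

Q ≈ 95.8 m³/s

By discrete convolution, Q_j = Σ (P_i / 10 mm) · U_{j−i}.
At t = 16 h (j=4): Q = (23.6/10)·11 + (23.6/10)·15 + (16.4/10)·21 = 95.8 m³/s.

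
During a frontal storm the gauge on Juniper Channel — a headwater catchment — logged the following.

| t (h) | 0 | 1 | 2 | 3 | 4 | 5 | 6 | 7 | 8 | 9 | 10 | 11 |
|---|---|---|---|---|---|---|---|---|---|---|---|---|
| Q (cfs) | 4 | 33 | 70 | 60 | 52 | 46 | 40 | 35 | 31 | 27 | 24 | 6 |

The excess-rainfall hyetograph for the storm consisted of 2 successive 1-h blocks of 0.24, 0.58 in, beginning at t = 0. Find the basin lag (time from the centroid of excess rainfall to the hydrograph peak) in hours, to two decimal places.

Centroid of excess rainfall: t_c = Σ P_i·t̄_i / ΣP_i = 1.2073 h (block centres at 0.5, 1.5 h).
Hydrograph peak occurs at t = 2 h, so basin lag t_L = 2 − 1.2073 = 0.79 h.

t_L ≈ 0.79 h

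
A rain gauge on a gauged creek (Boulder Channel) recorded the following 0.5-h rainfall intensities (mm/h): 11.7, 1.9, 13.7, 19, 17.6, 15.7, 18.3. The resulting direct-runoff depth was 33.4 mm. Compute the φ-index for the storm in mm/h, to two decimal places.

φ ≈ 4.87 mm/h

Only the 6 blocks with intensity above φ contribute runoff: 11.7, 13.7, 19, 17.6, 15.7, 18.3 mm/h.
Σ(I−φ)·Δt = d  ⇒  (11.7+13.7+19+17.6+15.7+18.3 − 6φ)·0.5 = 33.4
φ = (96.00 − 33.4/0.5) / 6 = 4.87 mm/h.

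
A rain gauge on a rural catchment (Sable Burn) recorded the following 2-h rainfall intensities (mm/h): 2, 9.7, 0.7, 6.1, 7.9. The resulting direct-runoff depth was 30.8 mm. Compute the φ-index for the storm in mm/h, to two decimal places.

φ ≈ 2.77 mm/h

Only the 3 blocks with intensity above φ contribute runoff: 9.7, 6.1, 7.9 mm/h.
Σ(I−φ)·Δt = d  ⇒  (9.7+6.1+7.9 − 3φ)·2 = 30.8
φ = (23.70 − 30.8/2) / 3 = 2.77 mm/h.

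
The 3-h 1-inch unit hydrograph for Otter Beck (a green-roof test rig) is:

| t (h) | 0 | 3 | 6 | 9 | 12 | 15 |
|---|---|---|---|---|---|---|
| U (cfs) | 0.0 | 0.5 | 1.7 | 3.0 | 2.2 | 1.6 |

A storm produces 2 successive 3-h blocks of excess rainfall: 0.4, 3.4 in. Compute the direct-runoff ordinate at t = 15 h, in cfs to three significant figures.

By discrete convolution, Q_j = Σ (P_i / 1 in) · U_{j−i}.
At t = 15 h (j=5): Q = (0.4/1)·1.6 + (3.4/1)·2.2 = 8.12 cfs.

Q ≈ 8.12 cfs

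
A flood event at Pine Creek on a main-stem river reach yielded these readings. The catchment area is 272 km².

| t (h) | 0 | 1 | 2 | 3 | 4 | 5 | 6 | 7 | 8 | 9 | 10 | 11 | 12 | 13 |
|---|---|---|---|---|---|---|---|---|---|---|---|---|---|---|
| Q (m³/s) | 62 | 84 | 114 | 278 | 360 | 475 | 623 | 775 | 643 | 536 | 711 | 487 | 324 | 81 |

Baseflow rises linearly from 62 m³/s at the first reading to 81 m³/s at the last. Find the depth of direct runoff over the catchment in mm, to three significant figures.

d ≈ 60.2 mm

Direct runoff: 0.00, 20.54, 49.08, 211.62, 292.15, 405.69, 552.23, 702.77, 569.31, 460.85, 634.38, 408.92, 244.46, 0.00 m³/s; ΣQ_DR = 4552 m³/s.
V = ΣQ_DR · Δt = 4552 × 3600 s = 1.639 × 10^7 m³.
Over A = 272 km², depth = V / A = 60.2 mm.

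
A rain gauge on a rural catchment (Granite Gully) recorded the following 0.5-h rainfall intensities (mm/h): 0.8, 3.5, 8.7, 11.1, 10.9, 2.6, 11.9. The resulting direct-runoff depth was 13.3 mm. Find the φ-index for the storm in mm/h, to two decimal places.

Only the 4 blocks with intensity above φ contribute runoff: 8.7, 11.1, 10.9, 11.9 mm/h.
Σ(I−φ)·Δt = d  ⇒  (8.7+11.1+10.9+11.9 − 4φ)·0.5 = 13.3
φ = (42.60 − 13.3/0.5) / 4 = 4.00 mm/h.

φ ≈ 4.00 mm/h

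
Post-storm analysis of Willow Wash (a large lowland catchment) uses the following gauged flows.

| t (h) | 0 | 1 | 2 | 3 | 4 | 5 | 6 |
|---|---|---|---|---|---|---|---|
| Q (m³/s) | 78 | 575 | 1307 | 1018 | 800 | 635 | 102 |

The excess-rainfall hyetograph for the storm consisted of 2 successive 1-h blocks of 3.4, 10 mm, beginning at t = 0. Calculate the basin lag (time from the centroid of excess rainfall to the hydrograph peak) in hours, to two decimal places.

t_L ≈ 0.75 h

Centroid of excess rainfall: t_c = Σ P_i·t̄_i / ΣP_i = 1.2463 h (block centres at 0.5, 1.5 h).
Hydrograph peak occurs at t = 2 h, so basin lag t_L = 2 − 1.2463 = 0.75 h.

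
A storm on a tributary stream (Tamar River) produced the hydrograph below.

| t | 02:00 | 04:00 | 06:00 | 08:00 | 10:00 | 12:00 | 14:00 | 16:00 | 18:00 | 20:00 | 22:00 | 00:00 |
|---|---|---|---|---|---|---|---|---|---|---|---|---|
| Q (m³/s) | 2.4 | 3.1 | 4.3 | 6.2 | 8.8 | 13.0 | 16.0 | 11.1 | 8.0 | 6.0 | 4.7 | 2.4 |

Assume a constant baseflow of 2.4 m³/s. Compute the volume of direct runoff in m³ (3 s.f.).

V ≈ 4.12 × 10^5 m³

Direct-runoff ordinates (Q − Q_b): 0.0, 0.7, 1.9, 3.8, 6.4, 10.6, 13.6, 8.7, 5.6, 3.6, 2.3, 0.0 m³/s.
ΣQ_DR = 57.20 m³/s.
With Δt = 2 h = 7200 s, V = ΣQ_DR · Δt = 57.20 × 7200 = 4.12 × 10^5 m³.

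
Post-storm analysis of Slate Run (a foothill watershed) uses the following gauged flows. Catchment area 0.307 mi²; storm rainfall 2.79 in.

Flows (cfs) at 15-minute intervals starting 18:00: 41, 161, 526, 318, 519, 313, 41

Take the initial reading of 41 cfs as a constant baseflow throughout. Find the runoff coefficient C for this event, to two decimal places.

ΣQ_DR = 1632 cfs; V = ΣQ_DR·Δt = 1.469 × 10^6 ft³.
Runoff depth d = V / A = 2.059 in.
C = d / P = 2.059 / 2.79 = 0.74.

C ≈ 0.74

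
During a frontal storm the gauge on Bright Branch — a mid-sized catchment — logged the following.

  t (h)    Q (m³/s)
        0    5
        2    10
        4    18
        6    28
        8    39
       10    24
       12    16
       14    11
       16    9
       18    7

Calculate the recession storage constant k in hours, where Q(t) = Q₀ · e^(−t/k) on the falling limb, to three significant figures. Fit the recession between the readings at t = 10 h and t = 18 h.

k ≈ 6.49 h

On the falling limb, Q drops from 24 to 7 m³/s between t = 10 h and t = 18 h (Δt = 8 h).
k = −Δt / ln(Q₂/Q₁) = −8 / ln(7/24) = 6.49 h.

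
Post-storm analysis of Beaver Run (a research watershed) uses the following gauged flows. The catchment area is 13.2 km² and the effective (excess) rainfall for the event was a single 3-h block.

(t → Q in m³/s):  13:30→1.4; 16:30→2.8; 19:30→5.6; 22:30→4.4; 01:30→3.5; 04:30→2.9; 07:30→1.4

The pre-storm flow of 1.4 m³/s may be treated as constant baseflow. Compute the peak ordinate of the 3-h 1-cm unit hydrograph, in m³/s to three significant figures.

Direct runoff: 0.0, 1.4, 4.2, 3.0, 2.1, 1.5, 0.0 m³/s; ΣQ_DR = 12.20 m³/s, peak = 4.2 m³/s.
Runoff depth d = ΣQ_DR·Δt / A = 12.20 × 10800 / (13.2 km²) = 9.982 mm.
The 1-cm UH is the DRH scaled by (10 mm)/d, so U_p = 4.2 × 10/9.982 = 4.21 m³/s.

U_p ≈ 4.21 m³/s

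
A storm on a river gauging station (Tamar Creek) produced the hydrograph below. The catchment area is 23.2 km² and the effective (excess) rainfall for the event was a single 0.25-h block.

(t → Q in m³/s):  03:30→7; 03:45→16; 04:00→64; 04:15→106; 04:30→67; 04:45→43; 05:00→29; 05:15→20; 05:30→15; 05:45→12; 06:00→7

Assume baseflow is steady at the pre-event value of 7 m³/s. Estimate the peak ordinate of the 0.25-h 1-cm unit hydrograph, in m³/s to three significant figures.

U_p ≈ 82.6 m³/s

Direct runoff: 0.0, 9.0, 57.0, 99.0, 60.0, 36.0, 22.0, 13.0, 8.0, 5.0, 0.0 m³/s; ΣQ_DR = 309.0 m³/s, peak = 99.0 m³/s.
Runoff depth d = ΣQ_DR·Δt / A = 309.0 × 900 / (23.2 km²) = 11.99 mm.
The 1-cm UH is the DRH scaled by (10 mm)/d, so U_p = 99.0 × 10/11.99 = 82.6 m³/s.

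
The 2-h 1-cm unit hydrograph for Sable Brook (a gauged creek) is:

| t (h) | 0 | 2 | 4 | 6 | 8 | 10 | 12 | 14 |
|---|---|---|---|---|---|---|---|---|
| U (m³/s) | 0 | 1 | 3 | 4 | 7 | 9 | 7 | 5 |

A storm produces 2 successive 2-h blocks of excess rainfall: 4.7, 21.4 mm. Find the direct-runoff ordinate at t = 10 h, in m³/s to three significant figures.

Q ≈ 19.2 m³/s

By discrete convolution, Q_j = Σ (P_i / 10 mm) · U_{j−i}.
At t = 10 h (j=5): Q = (4.7/10)·9 + (21.4/10)·7 = 19.2 m³/s.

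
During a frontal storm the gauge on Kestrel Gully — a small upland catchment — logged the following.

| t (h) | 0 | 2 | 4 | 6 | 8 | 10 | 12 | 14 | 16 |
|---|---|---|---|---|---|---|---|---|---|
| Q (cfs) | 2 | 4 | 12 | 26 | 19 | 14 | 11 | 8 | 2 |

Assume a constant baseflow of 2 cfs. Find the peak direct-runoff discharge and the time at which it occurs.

Subtracting baseflow gives direct-runoff ordinates: 0.0, 2.0, 10.0, 24.0, 17.0, 12.0, 9.0, 6.0, 0.0 cfs.
The maximum is 24.0 cfs, occurring at the reading for t = 6 h.

Q_p = 24.0 cfs at t = 6 h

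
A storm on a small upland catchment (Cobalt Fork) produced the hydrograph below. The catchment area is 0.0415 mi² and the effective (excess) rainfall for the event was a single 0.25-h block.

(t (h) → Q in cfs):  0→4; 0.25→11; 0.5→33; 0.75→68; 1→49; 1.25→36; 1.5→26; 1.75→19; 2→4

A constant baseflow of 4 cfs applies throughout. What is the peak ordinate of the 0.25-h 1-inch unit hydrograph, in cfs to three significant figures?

Direct runoff: 0.0, 7.0, 29.0, 64.0, 45.0, 32.0, 22.0, 15.0, 0.0 cfs; ΣQ_DR = 214.0 cfs, peak = 64.0 cfs.
Runoff depth d = ΣQ_DR·Δt / A = 214.0 × 900 / (0.0415 mi²) = 1.998 in.
The 1-inch UH is the DRH scaled by (1 in)/d, so U_p = 64.0 × 1/1.998 = 32.0 cfs.

U_p ≈ 32.0 cfs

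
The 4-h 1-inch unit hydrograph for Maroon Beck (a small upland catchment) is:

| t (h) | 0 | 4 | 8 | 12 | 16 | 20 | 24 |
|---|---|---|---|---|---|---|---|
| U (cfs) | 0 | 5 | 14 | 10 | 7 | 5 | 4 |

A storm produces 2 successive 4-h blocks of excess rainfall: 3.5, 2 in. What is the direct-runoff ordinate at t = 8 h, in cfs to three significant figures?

By discrete convolution, Q_j = Σ (P_i / 1 in) · U_{j−i}.
At t = 8 h (j=2): Q = (3.5/1)·14 + (2/1)·5 = 59.0 cfs.

Q ≈ 59.0 cfs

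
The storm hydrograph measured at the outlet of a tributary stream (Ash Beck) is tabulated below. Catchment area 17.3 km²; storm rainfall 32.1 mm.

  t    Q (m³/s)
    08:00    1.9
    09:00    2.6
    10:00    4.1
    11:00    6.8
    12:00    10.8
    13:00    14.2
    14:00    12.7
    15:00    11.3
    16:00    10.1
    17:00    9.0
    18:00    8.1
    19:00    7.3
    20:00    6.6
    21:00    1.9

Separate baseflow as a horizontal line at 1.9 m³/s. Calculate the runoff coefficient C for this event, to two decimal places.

ΣQ_DR = 80.80 m³/s; V = ΣQ_DR·Δt = 2.909 × 10^5 m³.
Runoff depth d = V / A = 16.81 mm.
C = d / P = 16.81 / 32.1 = 0.52.

C ≈ 0.52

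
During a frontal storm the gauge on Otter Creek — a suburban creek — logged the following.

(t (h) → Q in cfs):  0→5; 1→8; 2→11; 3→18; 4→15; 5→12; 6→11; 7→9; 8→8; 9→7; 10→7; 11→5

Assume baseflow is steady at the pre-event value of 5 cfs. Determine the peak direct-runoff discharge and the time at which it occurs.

Subtracting baseflow gives direct-runoff ordinates: 0.0, 3.0, 6.0, 13.0, 10.0, 7.0, 6.0, 4.0, 3.0, 2.0, 2.0, 0.0 cfs.
The maximum is 13.0 cfs, occurring at the reading for t = 3 h.

Q_p = 13.0 cfs at t = 3 h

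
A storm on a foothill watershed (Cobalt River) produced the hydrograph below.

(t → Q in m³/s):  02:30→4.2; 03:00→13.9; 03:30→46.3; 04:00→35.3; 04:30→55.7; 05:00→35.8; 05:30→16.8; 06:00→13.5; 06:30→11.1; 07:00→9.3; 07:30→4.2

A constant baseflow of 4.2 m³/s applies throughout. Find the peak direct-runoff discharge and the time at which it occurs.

Q_p = 51.5 m³/s at t = 04:30

Subtracting baseflow gives direct-runoff ordinates: 0.0, 9.7, 42.1, 31.1, 51.5, 31.6, 12.6, 9.3, 6.9, 5.1, 0.0 m³/s.
The maximum is 51.5 m³/s, occurring at the reading for t = 04:30.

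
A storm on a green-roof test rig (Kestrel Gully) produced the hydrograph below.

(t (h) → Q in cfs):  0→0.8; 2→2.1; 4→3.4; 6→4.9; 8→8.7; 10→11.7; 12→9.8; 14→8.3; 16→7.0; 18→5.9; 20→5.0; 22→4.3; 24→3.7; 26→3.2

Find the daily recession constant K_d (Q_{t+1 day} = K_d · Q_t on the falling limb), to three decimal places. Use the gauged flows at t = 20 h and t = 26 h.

K_d ≈ 0.168

Between t = 20 h and t = 26 h the flow falls from 5.0 to 3.2 cfs over 3×2 h = 6 h.
Per-interval ratio K = (3.2/5.0)^(1/3) = 0.8618; K_d = K^(24/2) = 0.168.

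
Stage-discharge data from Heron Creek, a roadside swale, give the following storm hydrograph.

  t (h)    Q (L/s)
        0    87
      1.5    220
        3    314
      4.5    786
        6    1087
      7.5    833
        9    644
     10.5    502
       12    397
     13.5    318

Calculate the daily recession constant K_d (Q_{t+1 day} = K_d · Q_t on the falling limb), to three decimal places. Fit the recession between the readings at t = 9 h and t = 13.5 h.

Between t = 9 h and t = 13.5 h the flow falls from 644 to 318 L/s over 3×1.5 h = 4.5 h.
Per-interval ratio K = (318/644)^(1/3) = 0.7904; K_d = K^(24/1.5) = 0.023.

K_d ≈ 0.023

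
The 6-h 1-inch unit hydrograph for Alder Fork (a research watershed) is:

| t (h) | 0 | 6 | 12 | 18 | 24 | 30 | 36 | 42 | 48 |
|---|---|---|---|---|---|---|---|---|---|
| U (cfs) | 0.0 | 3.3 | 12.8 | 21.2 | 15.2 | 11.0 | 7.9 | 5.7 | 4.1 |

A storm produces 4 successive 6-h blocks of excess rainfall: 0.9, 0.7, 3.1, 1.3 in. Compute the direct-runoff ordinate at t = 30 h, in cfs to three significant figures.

By discrete convolution, Q_j = Σ (P_i / 1 in) · U_{j−i}.
At t = 30 h (j=5): Q = (0.9/1)·11.0 + (0.7/1)·15.2 + (3.1/1)·21.2 + (1.3/1)·12.8 = 103 cfs.

Q ≈ 103 cfs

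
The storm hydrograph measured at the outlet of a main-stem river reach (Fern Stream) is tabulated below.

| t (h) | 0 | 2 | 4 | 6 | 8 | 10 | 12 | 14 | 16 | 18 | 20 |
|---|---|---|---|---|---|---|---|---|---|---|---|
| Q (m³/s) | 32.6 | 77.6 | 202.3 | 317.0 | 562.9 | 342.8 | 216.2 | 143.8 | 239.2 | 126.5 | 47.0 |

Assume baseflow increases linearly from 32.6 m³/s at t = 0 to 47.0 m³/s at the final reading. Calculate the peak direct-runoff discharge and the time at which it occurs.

Q_p = 524.54 m³/s at t = 8 h

Subtracting baseflow gives direct-runoff ordinates: 0.00, 43.56, 166.82, 280.08, 524.54, 303.00, 174.96, 101.12, 195.08, 80.94, 0.00 m³/s.
The maximum is 524.54 m³/s, occurring at the reading for t = 8 h.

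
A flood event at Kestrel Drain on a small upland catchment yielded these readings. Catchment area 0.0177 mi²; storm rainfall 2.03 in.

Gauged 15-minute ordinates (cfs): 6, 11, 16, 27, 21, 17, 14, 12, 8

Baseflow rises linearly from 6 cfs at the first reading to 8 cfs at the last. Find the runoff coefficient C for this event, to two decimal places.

ΣQ_DR = 69.00 cfs; V = ΣQ_DR·Δt = 62100 ft³.
Runoff depth d = V / A = 1.510 in.
C = d / P = 1.510 / 2.03 = 0.74.

C ≈ 0.74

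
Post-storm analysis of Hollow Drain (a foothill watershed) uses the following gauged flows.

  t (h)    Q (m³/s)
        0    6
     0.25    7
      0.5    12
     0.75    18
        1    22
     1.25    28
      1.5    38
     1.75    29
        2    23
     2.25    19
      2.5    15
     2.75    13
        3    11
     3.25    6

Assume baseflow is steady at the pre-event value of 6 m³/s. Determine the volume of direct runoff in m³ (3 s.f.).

V ≈ 1.47 × 10^5 m³

Direct-runoff ordinates (Q − Q_b): 0.0, 1.0, 6.0, 12.0, 16.0, 22.0, 32.0, 23.0, 17.0, 13.0, 9.0, 7.0, 5.0, 0.0 m³/s.
ΣQ_DR = 163.0 m³/s.
With Δt = 0.25 h = 900 s, V = ΣQ_DR · Δt = 163.0 × 900 = 1.47 × 10^5 m³.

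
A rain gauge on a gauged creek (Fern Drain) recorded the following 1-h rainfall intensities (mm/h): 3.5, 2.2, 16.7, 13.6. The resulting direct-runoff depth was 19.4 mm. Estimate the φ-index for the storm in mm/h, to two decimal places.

Only the 2 blocks with intensity above φ contribute runoff: 16.7, 13.6 mm/h.
Σ(I−φ)·Δt = d  ⇒  (16.7+13.6 − 2φ)·1 = 19.4
φ = (30.30 − 19.4/1) / 2 = 5.45 mm/h.

φ ≈ 5.45 mm/h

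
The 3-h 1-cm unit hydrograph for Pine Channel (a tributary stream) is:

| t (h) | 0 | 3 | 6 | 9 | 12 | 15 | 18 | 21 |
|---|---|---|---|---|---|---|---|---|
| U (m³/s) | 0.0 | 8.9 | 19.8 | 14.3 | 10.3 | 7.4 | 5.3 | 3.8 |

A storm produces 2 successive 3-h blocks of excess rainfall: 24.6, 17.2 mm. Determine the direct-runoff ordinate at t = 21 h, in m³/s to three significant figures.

By discrete convolution, Q_j = Σ (P_i / 10 mm) · U_{j−i}.
At t = 21 h (j=7): Q = (24.6/10)·3.8 + (17.2/10)·5.3 = 18.5 m³/s.

Q ≈ 18.5 m³/s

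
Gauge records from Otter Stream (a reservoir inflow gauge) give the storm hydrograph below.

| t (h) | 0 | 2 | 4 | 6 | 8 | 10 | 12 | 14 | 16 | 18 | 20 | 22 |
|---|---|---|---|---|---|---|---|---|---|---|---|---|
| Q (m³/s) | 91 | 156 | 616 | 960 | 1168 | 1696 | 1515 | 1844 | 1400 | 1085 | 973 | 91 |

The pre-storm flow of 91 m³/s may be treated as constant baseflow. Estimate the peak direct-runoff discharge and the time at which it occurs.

Q_p = 1753.0 m³/s at t = 14 h

Subtracting baseflow gives direct-runoff ordinates: 0.0, 65.0, 525.0, 869.0, 1077.0, 1605.0, 1424.0, 1753.0, 1309.0, 994.0, 882.0, 0.0 m³/s.
The maximum is 1753.0 m³/s, occurring at the reading for t = 14 h.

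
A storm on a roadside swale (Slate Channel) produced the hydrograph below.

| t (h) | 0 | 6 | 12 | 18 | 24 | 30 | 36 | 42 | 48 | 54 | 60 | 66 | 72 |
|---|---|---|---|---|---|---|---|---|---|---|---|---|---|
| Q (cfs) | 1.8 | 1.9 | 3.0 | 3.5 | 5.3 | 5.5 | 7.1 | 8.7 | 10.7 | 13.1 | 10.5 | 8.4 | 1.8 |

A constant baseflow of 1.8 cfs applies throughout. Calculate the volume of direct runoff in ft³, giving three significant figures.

V ≈ 1.25 × 10^6 ft³

Direct-runoff ordinates (Q − Q_b): 0.0, 0.1, 1.2, 1.7, 3.5, 3.7, 5.3, 6.9, 8.9, 11.3, 8.7, 6.6, 0.0 cfs.
ΣQ_DR = 57.90 cfs.
With Δt = 6 h = 21600 s, V = ΣQ_DR · Δt = 57.90 × 21600 = 1.25 × 10^6 ft³.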